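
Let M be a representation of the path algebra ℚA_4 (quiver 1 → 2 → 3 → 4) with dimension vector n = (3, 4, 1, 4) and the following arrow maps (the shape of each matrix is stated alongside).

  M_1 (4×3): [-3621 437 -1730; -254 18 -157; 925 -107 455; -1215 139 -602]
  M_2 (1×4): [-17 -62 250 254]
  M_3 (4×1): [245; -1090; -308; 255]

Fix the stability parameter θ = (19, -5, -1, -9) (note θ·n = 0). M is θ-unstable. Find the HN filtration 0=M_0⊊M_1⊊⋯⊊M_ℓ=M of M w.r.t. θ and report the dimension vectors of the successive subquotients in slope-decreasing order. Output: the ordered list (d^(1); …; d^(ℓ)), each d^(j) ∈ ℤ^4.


Barcode: M ≅ I[1,2]^2, I[1,4], I[2,2], I[4,4]^3. HN layers by μ_θ (4 steps, strictly decreasing):
  μ^(1)=7; μ^(2)=1; μ^(3)=-5; μ^(4)=-9

((2, 2, 0, 0); (1, 1, 1, 1); (0, 1, 0, 0); (0, 0, 0, 3))


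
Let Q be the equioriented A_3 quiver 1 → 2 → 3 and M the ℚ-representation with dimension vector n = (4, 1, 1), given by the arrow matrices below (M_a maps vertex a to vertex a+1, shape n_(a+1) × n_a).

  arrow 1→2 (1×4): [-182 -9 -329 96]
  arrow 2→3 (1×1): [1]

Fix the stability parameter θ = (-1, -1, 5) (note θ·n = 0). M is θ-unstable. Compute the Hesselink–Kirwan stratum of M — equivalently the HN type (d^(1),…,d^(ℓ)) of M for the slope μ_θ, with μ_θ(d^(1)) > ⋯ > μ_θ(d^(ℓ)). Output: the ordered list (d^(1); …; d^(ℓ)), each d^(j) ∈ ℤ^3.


Barcode: M ≅ I[1,1]^3, I[1,3]. HN layers by μ_θ (2 steps, strictly decreasing):
  μ^(1)=5; μ^(2)=-1

((0, 0, 1); (4, 1, 0))


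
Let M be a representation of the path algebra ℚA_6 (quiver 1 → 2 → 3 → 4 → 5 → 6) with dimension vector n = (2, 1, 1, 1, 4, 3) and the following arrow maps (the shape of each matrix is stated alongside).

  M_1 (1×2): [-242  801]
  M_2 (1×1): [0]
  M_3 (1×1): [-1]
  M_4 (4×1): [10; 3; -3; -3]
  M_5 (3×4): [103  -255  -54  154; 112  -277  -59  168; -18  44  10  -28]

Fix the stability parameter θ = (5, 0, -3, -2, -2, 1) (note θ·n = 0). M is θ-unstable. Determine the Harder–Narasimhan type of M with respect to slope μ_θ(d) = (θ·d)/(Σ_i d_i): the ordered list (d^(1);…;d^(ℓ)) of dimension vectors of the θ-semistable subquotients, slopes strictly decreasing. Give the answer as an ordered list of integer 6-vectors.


Barcode: M ≅ I[1,1], I[1,2], I[3,6], I[5,5]^2, I[5,6], I[6,6]. HN layers by μ_θ (5 steps, strictly decreasing):
  μ^(1)=5; μ^(2)=5/2; μ^(3)=1; μ^(4)=-2; μ^(5)=-3

((1, 0, 0, 0, 0, 0); (1, 1, 0, 0, 0, 0); (0, 0, 0, 0, 0, 3); (0, 0, 0, 1, 4, 0); (0, 0, 1, 0, 0, 0))


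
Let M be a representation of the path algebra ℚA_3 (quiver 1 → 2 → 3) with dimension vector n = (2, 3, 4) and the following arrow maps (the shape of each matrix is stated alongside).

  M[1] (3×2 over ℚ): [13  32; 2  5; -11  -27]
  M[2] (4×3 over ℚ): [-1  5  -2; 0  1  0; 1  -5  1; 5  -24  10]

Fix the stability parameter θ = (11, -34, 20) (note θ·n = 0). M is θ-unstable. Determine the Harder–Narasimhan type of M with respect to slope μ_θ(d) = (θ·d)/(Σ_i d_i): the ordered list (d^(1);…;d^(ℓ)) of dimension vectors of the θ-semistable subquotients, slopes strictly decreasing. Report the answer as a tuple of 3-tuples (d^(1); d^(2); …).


Via rank(M_{q-1}∘⋯∘M_p): M ≅ I[1,3]^2, I[2,3], I[3,3].
μ_θ-semistable layers: μ^(1)=20; μ^(2)=-23/2; μ^(3)=-34

((0, 0, 4); (2, 2, 0); (0, 1, 0))


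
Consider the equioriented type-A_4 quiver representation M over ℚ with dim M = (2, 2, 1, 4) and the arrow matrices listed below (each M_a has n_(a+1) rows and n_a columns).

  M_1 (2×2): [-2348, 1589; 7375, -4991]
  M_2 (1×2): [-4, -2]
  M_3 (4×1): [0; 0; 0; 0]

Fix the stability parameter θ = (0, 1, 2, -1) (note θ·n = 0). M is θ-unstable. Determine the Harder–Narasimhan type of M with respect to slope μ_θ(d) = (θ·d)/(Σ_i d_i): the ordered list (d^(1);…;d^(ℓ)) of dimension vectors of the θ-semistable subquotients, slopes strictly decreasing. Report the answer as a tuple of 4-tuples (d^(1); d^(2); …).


Barcode: M ≅ I[1,2], I[1,3], I[4,4]^4. HN layers by μ_θ (4 steps, strictly decreasing):
  μ^(1)=2; μ^(2)=1; μ^(3)=0; μ^(4)=-1

((0, 0, 1, 0); (0, 2, 0, 0); (2, 0, 0, 0); (0, 0, 0, 4))


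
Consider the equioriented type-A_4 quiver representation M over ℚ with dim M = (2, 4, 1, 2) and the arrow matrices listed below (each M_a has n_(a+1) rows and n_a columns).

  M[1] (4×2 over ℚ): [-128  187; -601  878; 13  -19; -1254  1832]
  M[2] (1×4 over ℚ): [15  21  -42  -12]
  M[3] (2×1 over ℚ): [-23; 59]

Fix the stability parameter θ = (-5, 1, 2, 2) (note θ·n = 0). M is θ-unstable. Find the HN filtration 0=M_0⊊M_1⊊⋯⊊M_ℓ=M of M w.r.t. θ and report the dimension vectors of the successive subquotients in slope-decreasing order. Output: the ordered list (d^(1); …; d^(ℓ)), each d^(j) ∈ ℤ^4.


Interval decomposition of M: I[1,2], I[1,4], I[2,2]^2, I[4,4].
HN type (ℓ=3): μ^(1)=2; μ^(2)=1; μ^(3)=-5

((0, 0, 1, 2); (0, 4, 0, 0); (2, 0, 0, 0))


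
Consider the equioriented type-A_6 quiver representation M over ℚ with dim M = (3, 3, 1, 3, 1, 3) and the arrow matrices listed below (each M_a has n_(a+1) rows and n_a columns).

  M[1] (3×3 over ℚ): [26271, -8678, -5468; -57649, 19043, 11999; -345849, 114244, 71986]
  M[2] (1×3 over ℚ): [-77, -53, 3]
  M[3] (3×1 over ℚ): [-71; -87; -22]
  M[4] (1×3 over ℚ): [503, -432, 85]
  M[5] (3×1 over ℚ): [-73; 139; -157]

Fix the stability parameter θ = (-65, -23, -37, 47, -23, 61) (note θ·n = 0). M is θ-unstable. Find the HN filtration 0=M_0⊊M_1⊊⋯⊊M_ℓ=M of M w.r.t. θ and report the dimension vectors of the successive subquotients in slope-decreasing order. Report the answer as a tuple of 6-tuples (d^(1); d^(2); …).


Interval decomposition of M: I[1,1], I[1,2], I[1,6], I[2,2], I[4,4]^2, I[6,6]^2.
HN type (ℓ=6): μ^(1)=61; μ^(2)=47; μ^(3)=12; μ^(4)=-23; μ^(5)=-30; μ^(6)=-65

((0, 0, 0, 0, 0, 3); (0, 0, 0, 2, 0, 0); (0, 0, 0, 1, 1, 0); (0, 2, 0, 0, 0, 0); (0, 1, 1, 0, 0, 0); (3, 0, 0, 0, 0, 0))


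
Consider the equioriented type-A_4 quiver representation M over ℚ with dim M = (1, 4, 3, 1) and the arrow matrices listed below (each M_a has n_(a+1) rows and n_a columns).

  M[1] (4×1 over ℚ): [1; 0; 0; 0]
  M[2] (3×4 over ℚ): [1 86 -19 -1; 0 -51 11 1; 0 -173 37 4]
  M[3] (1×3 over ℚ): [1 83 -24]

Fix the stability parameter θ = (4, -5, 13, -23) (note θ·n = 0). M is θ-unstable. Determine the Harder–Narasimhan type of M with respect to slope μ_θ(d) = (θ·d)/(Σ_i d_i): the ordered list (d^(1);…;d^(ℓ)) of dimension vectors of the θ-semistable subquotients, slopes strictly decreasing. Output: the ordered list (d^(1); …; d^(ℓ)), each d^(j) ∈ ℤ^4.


Barcode: M ≅ I[1,4], I[2,2], I[2,3]^2. HN layers by μ_θ (3 steps, strictly decreasing):
  μ^(1)=13; μ^(2)=-11/4; μ^(3)=-5

((0, 0, 2, 0); (1, 1, 1, 1); (0, 3, 0, 0))


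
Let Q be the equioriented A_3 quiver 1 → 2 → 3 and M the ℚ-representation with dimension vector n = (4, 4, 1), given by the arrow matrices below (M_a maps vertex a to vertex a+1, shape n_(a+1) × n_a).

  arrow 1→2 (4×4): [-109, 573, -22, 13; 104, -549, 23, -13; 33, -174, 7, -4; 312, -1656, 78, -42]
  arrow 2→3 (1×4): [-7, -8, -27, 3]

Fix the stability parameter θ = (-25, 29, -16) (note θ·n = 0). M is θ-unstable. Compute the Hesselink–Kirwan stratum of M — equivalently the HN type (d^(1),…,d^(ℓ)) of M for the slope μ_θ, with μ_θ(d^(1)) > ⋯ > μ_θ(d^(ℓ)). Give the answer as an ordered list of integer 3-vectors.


Via rank(M_{q-1}∘⋯∘M_p): M ≅ I[1,1], I[1,2]^2, I[1,3], I[2,2].
μ_θ-semistable layers: μ^(1)=29; μ^(2)=13/2; μ^(3)=-25

((0, 3, 0); (0, 1, 1); (4, 0, 0))


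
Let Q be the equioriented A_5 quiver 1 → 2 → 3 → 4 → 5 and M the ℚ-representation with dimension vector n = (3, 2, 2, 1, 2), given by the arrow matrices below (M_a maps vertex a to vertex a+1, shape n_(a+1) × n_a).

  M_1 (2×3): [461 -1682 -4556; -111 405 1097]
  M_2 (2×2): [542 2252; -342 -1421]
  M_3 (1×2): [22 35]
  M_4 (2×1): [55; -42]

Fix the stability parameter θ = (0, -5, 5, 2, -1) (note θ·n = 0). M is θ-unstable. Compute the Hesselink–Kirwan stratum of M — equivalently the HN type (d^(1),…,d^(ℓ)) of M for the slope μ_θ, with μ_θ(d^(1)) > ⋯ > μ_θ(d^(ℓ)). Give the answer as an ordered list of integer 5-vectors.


Via rank(M_{q-1}∘⋯∘M_p): M ≅ I[1,1], I[1,3], I[1,5], I[5,5].
μ_θ-semistable layers: μ^(1)=5; μ^(2)=2; μ^(3)=0; μ^(4)=-1; μ^(5)=-5/2

((0, 0, 1, 0, 0); (0, 0, 1, 1, 1); (1, 0, 0, 0, 0); (0, 0, 0, 0, 1); (2, 2, 0, 0, 0))


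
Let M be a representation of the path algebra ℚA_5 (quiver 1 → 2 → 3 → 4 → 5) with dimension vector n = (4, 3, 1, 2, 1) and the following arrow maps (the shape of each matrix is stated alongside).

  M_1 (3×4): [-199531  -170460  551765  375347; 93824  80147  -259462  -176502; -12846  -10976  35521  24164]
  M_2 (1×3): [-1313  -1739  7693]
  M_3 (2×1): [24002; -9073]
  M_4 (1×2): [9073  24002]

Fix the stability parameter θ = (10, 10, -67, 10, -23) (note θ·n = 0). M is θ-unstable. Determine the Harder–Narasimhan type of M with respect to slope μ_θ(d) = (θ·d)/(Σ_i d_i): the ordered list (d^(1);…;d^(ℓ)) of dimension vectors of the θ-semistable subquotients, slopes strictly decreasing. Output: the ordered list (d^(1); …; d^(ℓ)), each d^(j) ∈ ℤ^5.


Barcode: M ≅ I[1,1], I[1,2]^2, I[1,4], I[4,5]. HN layers by μ_θ (3 steps, strictly decreasing):
  μ^(1)=10; μ^(2)=-13/2; μ^(3)=-47/3

((3, 2, 0, 1, 0); (0, 0, 0, 1, 1); (1, 1, 1, 0, 0))


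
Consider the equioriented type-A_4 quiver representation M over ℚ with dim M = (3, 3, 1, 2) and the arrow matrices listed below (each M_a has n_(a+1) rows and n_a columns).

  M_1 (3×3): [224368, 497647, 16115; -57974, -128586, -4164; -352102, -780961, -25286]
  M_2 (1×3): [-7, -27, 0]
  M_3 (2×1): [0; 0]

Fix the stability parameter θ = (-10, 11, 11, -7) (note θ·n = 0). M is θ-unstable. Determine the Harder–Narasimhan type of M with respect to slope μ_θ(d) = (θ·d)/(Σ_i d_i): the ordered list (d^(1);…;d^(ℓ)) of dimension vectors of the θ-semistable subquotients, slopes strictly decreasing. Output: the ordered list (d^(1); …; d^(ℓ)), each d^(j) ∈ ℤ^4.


Interval decomposition of M: I[1,2]^2, I[1,3], I[4,4]^2.
HN type (ℓ=3): μ^(1)=11; μ^(2)=-7; μ^(3)=-10

((0, 3, 1, 0); (0, 0, 0, 2); (3, 0, 0, 0))


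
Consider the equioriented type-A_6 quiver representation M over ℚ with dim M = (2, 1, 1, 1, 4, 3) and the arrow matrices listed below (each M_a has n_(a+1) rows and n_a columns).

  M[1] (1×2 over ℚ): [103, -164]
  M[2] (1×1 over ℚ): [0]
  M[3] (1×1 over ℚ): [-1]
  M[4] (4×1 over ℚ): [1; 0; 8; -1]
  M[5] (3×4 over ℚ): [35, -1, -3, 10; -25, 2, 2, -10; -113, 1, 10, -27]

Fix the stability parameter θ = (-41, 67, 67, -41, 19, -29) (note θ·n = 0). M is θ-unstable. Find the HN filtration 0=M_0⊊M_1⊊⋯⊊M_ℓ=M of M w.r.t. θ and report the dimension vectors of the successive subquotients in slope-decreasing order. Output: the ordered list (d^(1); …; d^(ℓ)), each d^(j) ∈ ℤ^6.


Barcode: M ≅ I[1,1], I[1,2], I[3,6], I[5,5], I[5,6]^2. HN layers by μ_θ (5 steps, strictly decreasing):
  μ^(1)=67; μ^(2)=19; μ^(3)=4; μ^(4)=-5; μ^(5)=-41

((0, 1, 0, 0, 0, 0); (0, 0, 0, 0, 1, 0); (0, 0, 1, 1, 1, 1); (0, 0, 0, 0, 2, 2); (2, 0, 0, 0, 0, 0))


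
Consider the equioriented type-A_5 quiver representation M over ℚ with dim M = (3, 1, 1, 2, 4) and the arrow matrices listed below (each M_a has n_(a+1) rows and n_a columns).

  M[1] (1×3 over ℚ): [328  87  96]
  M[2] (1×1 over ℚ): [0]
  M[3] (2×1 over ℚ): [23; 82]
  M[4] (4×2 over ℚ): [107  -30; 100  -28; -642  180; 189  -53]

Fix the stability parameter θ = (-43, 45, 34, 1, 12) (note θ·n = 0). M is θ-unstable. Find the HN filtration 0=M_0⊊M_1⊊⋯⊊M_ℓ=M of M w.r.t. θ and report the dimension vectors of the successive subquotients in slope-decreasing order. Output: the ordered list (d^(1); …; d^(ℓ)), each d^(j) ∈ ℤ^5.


Via rank(M_{q-1}∘⋯∘M_p): M ≅ I[1,1]^2, I[1,2], I[3,5], I[4,5], I[5,5]^2.
μ_θ-semistable layers: μ^(1)=45; μ^(2)=47/3; μ^(3)=12; μ^(4)=1; μ^(5)=-43

((0, 1, 0, 0, 0); (0, 0, 1, 1, 1); (0, 0, 0, 0, 3); (0, 0, 0, 1, 0); (3, 0, 0, 0, 0))


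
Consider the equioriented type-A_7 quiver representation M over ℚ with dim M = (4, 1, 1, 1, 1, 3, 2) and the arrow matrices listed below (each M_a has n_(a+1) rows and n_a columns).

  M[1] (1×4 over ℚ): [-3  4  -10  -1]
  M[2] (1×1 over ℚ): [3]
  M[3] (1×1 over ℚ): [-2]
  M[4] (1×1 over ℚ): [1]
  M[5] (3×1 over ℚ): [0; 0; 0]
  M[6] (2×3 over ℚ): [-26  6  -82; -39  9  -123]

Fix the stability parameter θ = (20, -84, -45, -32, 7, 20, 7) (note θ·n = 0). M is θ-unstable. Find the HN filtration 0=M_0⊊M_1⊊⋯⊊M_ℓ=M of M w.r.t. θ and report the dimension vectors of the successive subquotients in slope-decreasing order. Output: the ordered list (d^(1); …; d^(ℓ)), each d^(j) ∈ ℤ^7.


Via rank(M_{q-1}∘⋯∘M_p): M ≅ I[1,1]^3, I[1,5], I[6,6]^2, I[6,7], I[7,7].
μ_θ-semistable layers: μ^(1)=20; μ^(2)=27/2; μ^(3)=7; μ^(4)=-32; μ^(5)=-109/3

((3, 0, 0, 0, 0, 2, 0); (0, 0, 0, 0, 0, 1, 1); (0, 0, 0, 0, 1, 0, 1); (0, 0, 0, 1, 0, 0, 0); (1, 1, 1, 0, 0, 0, 0))


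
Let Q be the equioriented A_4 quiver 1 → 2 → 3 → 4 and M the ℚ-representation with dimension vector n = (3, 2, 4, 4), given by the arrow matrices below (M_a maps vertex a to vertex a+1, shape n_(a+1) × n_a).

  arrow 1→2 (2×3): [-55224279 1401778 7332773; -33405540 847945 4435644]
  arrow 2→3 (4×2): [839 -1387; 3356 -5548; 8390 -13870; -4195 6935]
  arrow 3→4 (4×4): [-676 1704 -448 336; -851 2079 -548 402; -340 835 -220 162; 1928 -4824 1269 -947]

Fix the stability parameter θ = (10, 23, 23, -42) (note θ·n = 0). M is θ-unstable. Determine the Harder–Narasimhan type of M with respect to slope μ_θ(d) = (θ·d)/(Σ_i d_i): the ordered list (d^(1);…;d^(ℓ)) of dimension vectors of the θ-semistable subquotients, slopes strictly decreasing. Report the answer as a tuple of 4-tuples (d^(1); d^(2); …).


Via rank(M_{q-1}∘⋯∘M_p): M ≅ I[1,1], I[1,2], I[1,4], I[3,3], I[3,4]^2, I[4,4].
μ_θ-semistable layers: μ^(1)=23; μ^(2)=10; μ^(3)=7/2; μ^(4)=-19/2; μ^(5)=-42

((0, 1, 1, 0); (2, 0, 0, 0); (1, 1, 1, 1); (0, 0, 2, 2); (0, 0, 0, 1))


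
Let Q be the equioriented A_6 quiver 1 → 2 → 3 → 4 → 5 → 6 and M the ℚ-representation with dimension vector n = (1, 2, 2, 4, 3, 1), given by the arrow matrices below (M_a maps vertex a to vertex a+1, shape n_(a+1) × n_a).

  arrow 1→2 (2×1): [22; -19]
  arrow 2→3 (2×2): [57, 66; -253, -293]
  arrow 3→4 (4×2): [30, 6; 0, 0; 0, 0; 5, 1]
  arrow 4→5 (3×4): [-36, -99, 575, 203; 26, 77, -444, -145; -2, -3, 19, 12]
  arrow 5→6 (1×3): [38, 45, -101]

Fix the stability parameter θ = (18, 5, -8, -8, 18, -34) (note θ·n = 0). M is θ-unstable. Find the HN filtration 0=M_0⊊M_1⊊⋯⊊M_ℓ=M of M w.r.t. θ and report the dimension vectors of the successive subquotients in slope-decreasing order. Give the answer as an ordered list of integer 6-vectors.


Via rank(M_{q-1}∘⋯∘M_p): M ≅ I[1,6], I[2,3], I[4,4], I[4,5]^2.
μ_θ-semistable layers: μ^(1)=18; μ^(2)=-3/2; μ^(3)=-8

((0, 0, 0, 0, 2, 0); (1, 2, 2, 1, 1, 1); (0, 0, 0, 3, 0, 0))


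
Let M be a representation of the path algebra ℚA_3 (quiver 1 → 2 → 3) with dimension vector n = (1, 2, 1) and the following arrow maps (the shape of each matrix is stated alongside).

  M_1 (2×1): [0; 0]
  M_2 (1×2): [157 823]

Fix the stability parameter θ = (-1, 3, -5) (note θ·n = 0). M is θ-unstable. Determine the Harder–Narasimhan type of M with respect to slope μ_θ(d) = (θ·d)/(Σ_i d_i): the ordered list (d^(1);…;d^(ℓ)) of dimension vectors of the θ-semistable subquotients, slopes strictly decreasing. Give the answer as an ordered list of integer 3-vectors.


Via rank(M_{q-1}∘⋯∘M_p): M ≅ I[1,1], I[2,2], I[2,3].
μ_θ-semistable layers: μ^(1)=3; μ^(2)=-1

((0, 1, 0); (1, 1, 1))


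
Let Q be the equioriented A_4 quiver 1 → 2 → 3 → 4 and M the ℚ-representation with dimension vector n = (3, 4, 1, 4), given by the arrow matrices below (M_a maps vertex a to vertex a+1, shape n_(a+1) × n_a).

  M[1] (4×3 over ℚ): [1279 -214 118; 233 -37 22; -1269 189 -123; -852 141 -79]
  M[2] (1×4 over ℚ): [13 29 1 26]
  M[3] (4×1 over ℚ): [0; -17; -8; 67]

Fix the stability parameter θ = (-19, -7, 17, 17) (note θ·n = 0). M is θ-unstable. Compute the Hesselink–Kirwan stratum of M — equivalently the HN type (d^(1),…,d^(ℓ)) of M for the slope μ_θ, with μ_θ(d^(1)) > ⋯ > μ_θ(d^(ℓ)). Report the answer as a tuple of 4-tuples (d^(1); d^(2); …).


Via rank(M_{q-1}∘⋯∘M_p): M ≅ I[1,2]^2, I[1,4], I[2,2], I[4,4]^3.
μ_θ-semistable layers: μ^(1)=17; μ^(2)=-7; μ^(3)=-19

((0, 0, 1, 4); (0, 4, 0, 0); (3, 0, 0, 0))


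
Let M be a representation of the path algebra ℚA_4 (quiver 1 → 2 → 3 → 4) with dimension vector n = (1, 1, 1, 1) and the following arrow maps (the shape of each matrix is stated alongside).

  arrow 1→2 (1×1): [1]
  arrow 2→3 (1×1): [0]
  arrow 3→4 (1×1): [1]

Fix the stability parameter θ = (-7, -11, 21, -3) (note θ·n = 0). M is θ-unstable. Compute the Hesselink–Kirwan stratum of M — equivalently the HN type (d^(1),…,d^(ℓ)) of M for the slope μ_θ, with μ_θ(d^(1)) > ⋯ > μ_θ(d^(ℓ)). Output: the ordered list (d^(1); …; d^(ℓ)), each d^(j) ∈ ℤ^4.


Interval decomposition of M: I[1,2], I[3,4].
HN type (ℓ=2): μ^(1)=9; μ^(2)=-9

((0, 0, 1, 1); (1, 1, 0, 0))


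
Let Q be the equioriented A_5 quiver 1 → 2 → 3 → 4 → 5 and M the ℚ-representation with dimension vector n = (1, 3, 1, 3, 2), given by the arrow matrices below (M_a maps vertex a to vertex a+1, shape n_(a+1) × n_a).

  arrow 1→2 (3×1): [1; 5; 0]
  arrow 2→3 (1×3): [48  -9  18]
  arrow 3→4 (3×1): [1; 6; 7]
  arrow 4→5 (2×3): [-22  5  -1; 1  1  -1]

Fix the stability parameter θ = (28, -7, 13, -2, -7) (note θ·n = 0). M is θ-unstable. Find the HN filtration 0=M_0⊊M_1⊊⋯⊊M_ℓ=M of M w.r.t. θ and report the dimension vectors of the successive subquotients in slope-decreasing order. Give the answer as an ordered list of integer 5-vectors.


Interval decomposition of M: I[1,5], I[2,2]^2, I[4,4], I[4,5].
HN type (ℓ=4): μ^(1)=5; μ^(2)=-2; μ^(3)=-9/2; μ^(4)=-7

((1, 1, 1, 1, 1); (0, 0, 0, 1, 0); (0, 0, 0, 1, 1); (0, 2, 0, 0, 0))


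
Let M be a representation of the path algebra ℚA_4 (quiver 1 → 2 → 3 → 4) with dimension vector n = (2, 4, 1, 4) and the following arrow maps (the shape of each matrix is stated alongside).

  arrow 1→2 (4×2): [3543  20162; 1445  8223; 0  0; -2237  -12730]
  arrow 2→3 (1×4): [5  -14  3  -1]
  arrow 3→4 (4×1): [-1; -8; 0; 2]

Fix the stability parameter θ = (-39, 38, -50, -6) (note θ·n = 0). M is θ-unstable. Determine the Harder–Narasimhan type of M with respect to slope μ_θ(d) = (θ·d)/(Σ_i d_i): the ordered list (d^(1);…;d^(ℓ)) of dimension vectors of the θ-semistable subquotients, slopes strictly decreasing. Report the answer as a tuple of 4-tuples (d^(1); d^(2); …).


Interval decomposition of M: I[1,2], I[1,4], I[2,2]^2, I[4,4]^3.
HN type (ℓ=3): μ^(1)=38; μ^(2)=-6; μ^(3)=-39

((0, 3, 0, 0); (0, 1, 1, 4); (2, 0, 0, 0))


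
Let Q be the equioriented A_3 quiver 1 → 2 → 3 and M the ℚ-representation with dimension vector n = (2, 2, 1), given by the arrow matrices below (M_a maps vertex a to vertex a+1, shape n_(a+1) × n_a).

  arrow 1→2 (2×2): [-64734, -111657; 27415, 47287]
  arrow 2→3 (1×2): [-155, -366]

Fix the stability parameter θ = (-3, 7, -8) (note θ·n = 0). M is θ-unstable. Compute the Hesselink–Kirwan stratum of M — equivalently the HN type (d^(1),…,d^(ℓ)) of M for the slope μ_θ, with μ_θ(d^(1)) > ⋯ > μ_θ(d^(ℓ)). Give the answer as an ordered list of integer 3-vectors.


Via rank(M_{q-1}∘⋯∘M_p): M ≅ I[1,2], I[1,3].
μ_θ-semistable layers: μ^(1)=7; μ^(2)=-1/2; μ^(3)=-3

((0, 1, 0); (0, 1, 1); (2, 0, 0))


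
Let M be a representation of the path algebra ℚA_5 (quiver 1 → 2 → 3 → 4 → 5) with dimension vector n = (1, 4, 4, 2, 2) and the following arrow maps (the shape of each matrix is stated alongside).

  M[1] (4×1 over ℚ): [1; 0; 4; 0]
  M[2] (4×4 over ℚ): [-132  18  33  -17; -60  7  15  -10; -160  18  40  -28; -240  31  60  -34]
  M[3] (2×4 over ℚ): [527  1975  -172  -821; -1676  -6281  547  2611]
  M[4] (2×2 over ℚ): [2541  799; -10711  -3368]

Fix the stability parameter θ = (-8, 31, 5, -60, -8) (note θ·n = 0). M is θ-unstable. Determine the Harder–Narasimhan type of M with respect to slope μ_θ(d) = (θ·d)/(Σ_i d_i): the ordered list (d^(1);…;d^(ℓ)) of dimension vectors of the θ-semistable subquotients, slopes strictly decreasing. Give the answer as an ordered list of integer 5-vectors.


Via rank(M_{q-1}∘⋯∘M_p): M ≅ I[1,2], I[2,3], I[2,5]^2, I[3,3].
μ_θ-semistable layers: μ^(1)=31; μ^(2)=18; μ^(3)=5; μ^(4)=-8

((0, 1, 0, 0, 0); (0, 1, 1, 0, 0); (0, 0, 1, 0, 0); (1, 2, 2, 2, 2))


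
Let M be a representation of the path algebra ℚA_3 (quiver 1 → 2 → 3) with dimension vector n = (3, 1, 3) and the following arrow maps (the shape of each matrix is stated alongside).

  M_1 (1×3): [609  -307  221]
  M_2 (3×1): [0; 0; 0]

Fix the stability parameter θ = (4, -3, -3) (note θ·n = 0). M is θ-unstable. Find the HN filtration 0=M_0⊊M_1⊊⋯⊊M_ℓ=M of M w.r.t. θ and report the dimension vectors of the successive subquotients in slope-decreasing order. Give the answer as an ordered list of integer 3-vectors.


Via rank(M_{q-1}∘⋯∘M_p): M ≅ I[1,1]^2, I[1,2], I[3,3]^3.
μ_θ-semistable layers: μ^(1)=4; μ^(2)=1/2; μ^(3)=-3

((2, 0, 0); (1, 1, 0); (0, 0, 3))


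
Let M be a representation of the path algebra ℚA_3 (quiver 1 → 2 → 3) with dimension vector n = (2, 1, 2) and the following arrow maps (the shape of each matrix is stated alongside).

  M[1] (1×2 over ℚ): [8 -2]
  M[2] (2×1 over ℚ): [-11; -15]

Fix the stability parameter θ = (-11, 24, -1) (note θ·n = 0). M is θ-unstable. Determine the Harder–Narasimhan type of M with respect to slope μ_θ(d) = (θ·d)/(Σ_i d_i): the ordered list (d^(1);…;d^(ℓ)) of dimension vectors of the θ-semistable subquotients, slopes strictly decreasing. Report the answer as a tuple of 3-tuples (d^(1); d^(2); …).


Barcode: M ≅ I[1,1], I[1,3], I[3,3]. HN layers by μ_θ (3 steps, strictly decreasing):
  μ^(1)=23/2; μ^(2)=-1; μ^(3)=-11

((0, 1, 1); (0, 0, 1); (2, 0, 0))


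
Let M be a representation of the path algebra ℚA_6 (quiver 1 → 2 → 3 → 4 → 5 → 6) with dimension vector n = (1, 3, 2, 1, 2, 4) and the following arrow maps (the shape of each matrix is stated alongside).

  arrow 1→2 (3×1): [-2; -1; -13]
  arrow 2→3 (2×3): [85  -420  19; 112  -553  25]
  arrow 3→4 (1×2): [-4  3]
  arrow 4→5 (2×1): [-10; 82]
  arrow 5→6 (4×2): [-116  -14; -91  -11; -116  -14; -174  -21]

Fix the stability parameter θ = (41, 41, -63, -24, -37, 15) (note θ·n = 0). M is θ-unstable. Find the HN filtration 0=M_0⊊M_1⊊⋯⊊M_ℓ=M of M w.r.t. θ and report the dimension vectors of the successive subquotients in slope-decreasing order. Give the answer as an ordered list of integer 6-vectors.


Via rank(M_{q-1}∘⋯∘M_p): M ≅ I[1,3], I[2,2], I[2,6], I[5,6], I[6,6]^2.
μ_θ-semistable layers: μ^(1)=41; μ^(2)=15; μ^(3)=19/3; μ^(4)=-83/4; μ^(5)=-37

((0, 1, 0, 0, 0, 0); (0, 0, 0, 0, 0, 4); (1, 1, 1, 0, 0, 0); (0, 1, 1, 1, 1, 0); (0, 0, 0, 0, 1, 0))


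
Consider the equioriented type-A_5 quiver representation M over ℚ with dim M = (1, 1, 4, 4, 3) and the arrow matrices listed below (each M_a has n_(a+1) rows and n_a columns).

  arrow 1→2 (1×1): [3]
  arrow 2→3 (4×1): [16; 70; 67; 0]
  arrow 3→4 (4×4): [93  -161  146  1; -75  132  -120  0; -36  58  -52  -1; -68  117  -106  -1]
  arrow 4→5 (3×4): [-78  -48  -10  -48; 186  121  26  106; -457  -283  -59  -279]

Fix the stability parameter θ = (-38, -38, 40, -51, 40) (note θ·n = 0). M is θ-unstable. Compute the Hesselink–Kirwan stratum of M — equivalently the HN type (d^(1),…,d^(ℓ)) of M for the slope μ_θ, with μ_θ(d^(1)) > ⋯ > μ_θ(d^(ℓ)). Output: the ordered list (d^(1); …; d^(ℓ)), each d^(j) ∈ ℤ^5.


Via rank(M_{q-1}∘⋯∘M_p): M ≅ I[1,3], I[3,5]^3, I[4,4].
μ_θ-semistable layers: μ^(1)=40; μ^(2)=-11/2; μ^(3)=-38; μ^(4)=-51

((0, 0, 1, 0, 3); (0, 0, 3, 3, 0); (1, 1, 0, 0, 0); (0, 0, 0, 1, 0))


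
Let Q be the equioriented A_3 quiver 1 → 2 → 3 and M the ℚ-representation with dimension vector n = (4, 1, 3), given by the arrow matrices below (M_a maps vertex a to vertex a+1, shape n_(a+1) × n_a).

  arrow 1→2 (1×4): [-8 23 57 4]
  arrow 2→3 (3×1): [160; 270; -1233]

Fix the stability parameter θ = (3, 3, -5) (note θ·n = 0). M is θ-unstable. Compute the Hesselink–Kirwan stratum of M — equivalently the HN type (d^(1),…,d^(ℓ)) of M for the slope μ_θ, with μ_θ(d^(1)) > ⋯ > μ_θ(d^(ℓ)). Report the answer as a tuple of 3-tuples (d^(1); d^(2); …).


Via rank(M_{q-1}∘⋯∘M_p): M ≅ I[1,1]^3, I[1,3], I[3,3]^2.
μ_θ-semistable layers: μ^(1)=3; μ^(2)=1/3; μ^(3)=-5

((3, 0, 0); (1, 1, 1); (0, 0, 2))


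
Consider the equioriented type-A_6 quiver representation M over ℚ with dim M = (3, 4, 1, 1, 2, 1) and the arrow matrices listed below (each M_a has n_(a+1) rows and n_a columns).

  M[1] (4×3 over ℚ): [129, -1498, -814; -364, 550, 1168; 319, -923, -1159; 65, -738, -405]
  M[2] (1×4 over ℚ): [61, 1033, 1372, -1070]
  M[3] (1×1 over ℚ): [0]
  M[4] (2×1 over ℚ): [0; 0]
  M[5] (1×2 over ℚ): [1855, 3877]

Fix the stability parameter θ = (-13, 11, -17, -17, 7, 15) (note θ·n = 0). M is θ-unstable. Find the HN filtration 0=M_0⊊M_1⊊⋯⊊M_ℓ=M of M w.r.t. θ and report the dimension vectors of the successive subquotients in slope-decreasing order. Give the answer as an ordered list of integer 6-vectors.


Interval decomposition of M: I[1,2]^2, I[1,3], I[2,2], I[4,4], I[5,5], I[5,6].
HN type (ℓ=6): μ^(1)=15; μ^(2)=11; μ^(3)=7; μ^(4)=-3; μ^(5)=-13; μ^(6)=-17

((0, 0, 0, 0, 0, 1); (0, 3, 0, 0, 0, 0); (0, 0, 0, 0, 2, 0); (0, 1, 1, 0, 0, 0); (3, 0, 0, 0, 0, 0); (0, 0, 0, 1, 0, 0))


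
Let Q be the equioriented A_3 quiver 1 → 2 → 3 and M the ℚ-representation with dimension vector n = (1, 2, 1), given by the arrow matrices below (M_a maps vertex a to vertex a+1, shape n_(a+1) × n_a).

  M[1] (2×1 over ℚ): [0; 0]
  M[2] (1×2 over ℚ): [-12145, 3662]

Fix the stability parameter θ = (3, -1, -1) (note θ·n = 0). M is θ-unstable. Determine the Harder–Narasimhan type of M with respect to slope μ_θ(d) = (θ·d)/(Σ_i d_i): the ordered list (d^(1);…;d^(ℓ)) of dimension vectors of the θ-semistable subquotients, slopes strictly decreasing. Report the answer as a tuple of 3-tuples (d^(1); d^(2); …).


Via rank(M_{q-1}∘⋯∘M_p): M ≅ I[1,1], I[2,2], I[2,3].
μ_θ-semistable layers: μ^(1)=3; μ^(2)=-1

((1, 0, 0); (0, 2, 1))


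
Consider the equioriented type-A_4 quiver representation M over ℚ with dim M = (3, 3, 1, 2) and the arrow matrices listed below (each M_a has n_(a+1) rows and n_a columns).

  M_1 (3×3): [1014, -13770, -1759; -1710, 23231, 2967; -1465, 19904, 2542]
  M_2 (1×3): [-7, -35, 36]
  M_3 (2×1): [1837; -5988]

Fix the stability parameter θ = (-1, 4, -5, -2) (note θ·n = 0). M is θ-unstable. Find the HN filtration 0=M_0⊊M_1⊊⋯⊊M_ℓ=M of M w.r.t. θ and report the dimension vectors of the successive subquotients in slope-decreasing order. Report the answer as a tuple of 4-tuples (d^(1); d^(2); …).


Via rank(M_{q-1}∘⋯∘M_p): M ≅ I[1,2]^2, I[1,4], I[4,4].
μ_θ-semistable layers: μ^(1)=4; μ^(2)=-1; μ^(3)=-2

((0, 2, 0, 0); (3, 1, 1, 1); (0, 0, 0, 1))


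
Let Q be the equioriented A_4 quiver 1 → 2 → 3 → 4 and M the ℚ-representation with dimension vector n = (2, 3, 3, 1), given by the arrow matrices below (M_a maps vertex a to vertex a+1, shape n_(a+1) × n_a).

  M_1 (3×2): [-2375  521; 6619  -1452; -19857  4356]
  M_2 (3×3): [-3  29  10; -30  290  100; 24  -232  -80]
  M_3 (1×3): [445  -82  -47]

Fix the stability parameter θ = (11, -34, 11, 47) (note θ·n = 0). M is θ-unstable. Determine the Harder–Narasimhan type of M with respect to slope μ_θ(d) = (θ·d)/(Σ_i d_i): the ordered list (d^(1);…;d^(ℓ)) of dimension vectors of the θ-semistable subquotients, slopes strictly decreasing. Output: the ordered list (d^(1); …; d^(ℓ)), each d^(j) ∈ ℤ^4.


Barcode: M ≅ I[1,2], I[1,4], I[2,2], I[3,3]^2. HN layers by μ_θ (4 steps, strictly decreasing):
  μ^(1)=47; μ^(2)=11; μ^(3)=-23/2; μ^(4)=-34

((0, 0, 0, 1); (0, 0, 3, 0); (2, 2, 0, 0); (0, 1, 0, 0))


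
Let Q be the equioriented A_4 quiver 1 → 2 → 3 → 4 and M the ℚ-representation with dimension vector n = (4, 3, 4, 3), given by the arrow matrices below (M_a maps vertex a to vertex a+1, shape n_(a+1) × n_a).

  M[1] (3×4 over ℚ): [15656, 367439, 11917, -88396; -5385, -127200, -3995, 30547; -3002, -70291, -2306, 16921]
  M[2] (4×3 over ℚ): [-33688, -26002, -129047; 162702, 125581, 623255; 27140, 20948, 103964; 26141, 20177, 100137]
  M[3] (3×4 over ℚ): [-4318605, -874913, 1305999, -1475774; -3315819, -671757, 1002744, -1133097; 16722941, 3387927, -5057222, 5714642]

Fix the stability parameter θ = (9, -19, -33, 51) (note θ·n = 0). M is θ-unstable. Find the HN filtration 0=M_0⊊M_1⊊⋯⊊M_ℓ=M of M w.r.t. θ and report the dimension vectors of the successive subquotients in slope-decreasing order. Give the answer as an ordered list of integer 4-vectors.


Via rank(M_{q-1}∘⋯∘M_p): M ≅ I[1,1], I[1,4]^3, I[3,3].
μ_θ-semistable layers: μ^(1)=51; μ^(2)=9; μ^(3)=-43/3; μ^(4)=-33

((0, 0, 0, 3); (1, 0, 0, 0); (3, 3, 3, 0); (0, 0, 1, 0))


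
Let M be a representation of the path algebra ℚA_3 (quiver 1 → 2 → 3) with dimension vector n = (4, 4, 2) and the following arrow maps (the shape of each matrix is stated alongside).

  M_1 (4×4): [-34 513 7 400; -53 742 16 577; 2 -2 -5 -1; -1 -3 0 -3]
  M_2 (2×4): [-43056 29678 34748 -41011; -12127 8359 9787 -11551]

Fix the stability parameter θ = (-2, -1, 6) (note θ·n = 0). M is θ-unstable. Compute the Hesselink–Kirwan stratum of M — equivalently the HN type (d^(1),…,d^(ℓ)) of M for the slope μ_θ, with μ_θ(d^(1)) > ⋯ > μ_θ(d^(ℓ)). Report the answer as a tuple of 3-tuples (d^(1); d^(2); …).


Via rank(M_{q-1}∘⋯∘M_p): M ≅ I[1,2]^2, I[1,3]^2.
μ_θ-semistable layers: μ^(1)=6; μ^(2)=-1; μ^(3)=-2

((0, 0, 2); (0, 4, 0); (4, 0, 0))


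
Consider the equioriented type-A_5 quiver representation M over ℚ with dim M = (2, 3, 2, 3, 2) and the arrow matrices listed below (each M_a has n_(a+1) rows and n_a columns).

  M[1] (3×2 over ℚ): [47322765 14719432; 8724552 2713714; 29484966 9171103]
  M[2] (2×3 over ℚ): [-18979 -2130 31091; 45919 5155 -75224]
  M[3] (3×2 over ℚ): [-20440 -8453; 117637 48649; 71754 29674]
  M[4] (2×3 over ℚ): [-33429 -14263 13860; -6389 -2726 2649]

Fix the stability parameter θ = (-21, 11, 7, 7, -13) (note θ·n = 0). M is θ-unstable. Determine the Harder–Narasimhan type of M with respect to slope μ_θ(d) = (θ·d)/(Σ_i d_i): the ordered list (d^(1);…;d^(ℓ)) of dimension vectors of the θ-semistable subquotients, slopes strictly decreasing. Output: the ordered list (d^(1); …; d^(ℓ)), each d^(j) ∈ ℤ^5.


Via rank(M_{q-1}∘⋯∘M_p): M ≅ I[1,5]^2, I[2,2], I[4,4].
μ_θ-semistable layers: μ^(1)=11; μ^(2)=7; μ^(3)=3; μ^(4)=-21

((0, 1, 0, 0, 0); (0, 0, 0, 1, 0); (0, 2, 2, 2, 2); (2, 0, 0, 0, 0))


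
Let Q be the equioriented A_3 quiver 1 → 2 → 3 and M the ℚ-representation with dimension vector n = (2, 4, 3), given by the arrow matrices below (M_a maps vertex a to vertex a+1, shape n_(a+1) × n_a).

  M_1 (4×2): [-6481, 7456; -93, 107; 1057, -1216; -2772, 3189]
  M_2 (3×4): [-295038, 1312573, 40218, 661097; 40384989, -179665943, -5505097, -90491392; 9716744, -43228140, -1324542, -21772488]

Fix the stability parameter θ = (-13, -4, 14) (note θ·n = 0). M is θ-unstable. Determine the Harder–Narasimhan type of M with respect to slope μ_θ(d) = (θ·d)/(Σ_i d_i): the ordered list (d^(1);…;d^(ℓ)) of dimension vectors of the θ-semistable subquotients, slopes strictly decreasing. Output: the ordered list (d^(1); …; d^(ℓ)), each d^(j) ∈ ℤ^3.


Via rank(M_{q-1}∘⋯∘M_p): M ≅ I[1,3]^2, I[2,2], I[2,3].
μ_θ-semistable layers: μ^(1)=14; μ^(2)=-4; μ^(3)=-13

((0, 0, 3); (0, 4, 0); (2, 0, 0))


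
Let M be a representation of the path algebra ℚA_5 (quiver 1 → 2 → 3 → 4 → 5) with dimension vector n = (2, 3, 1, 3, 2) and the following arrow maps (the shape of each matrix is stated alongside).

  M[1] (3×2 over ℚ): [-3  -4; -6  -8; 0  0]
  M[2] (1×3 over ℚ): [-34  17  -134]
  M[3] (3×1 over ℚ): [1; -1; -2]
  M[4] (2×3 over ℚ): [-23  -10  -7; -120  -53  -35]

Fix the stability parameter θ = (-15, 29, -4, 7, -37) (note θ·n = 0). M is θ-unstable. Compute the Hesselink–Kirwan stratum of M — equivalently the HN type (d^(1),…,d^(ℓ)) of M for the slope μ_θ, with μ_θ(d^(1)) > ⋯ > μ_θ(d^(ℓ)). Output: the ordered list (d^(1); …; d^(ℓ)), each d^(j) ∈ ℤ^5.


Barcode: M ≅ I[1,1], I[1,2], I[2,2], I[2,5], I[4,4], I[4,5]. HN layers by μ_θ (4 steps, strictly decreasing):
  μ^(1)=29; μ^(2)=7; μ^(3)=-5/4; μ^(4)=-15

((0, 2, 0, 0, 0); (0, 0, 0, 1, 0); (0, 1, 1, 1, 1); (2, 0, 0, 1, 1))


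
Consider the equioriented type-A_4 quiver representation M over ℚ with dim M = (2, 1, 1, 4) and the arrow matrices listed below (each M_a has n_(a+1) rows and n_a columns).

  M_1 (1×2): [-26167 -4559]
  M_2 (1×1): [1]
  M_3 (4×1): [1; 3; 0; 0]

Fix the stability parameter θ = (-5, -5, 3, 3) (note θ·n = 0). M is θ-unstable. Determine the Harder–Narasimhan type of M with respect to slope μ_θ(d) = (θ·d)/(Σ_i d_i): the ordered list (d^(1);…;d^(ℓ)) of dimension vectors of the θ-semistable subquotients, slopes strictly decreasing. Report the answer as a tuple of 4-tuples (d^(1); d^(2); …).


Via rank(M_{q-1}∘⋯∘M_p): M ≅ I[1,1], I[1,4], I[4,4]^3.
μ_θ-semistable layers: μ^(1)=3; μ^(2)=-5

((0, 0, 1, 4); (2, 1, 0, 0))


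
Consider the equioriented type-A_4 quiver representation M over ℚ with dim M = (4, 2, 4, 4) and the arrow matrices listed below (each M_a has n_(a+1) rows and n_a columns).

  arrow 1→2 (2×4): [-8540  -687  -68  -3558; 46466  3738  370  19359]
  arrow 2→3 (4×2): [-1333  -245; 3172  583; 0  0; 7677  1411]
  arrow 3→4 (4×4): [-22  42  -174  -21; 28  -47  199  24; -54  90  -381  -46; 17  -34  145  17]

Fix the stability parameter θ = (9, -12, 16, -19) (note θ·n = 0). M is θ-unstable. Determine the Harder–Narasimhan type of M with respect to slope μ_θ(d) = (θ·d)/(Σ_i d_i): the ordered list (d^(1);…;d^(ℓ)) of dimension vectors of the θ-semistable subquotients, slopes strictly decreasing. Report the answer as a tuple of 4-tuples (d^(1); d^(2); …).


Barcode: M ≅ I[1,1]^2, I[1,4]^2, I[3,4]^2. HN layers by μ_θ (2 steps, strictly decreasing):
  μ^(1)=9; μ^(2)=-3/2

((2, 0, 0, 0); (2, 2, 4, 4))


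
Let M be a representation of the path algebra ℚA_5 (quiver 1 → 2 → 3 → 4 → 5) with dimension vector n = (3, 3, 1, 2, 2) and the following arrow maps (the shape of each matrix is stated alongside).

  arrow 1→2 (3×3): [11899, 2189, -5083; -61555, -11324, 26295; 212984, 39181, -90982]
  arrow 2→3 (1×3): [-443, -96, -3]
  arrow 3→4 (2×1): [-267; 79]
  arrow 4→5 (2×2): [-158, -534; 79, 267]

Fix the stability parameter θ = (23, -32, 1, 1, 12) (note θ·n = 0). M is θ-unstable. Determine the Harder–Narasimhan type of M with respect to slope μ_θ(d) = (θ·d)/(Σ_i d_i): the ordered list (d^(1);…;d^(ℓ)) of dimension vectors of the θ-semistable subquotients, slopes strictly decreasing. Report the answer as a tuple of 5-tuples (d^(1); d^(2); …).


Interval decomposition of M: I[1,2]^2, I[1,4], I[4,5], I[5,5].
HN type (ℓ=3): μ^(1)=12; μ^(2)=1; μ^(3)=-9/2

((0, 0, 0, 0, 2); (0, 0, 1, 2, 0); (3, 3, 0, 0, 0))


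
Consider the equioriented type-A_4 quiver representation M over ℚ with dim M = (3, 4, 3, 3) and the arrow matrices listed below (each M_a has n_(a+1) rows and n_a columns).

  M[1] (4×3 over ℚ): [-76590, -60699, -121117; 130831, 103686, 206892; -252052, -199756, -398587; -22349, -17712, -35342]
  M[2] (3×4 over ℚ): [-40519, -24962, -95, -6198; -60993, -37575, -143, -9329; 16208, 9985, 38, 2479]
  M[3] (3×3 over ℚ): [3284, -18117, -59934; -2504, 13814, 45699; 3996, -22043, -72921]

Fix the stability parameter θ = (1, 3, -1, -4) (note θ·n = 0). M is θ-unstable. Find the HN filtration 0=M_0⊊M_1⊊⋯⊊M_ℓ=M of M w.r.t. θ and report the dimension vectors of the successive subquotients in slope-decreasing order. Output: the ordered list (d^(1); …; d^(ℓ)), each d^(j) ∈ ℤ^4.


Barcode: M ≅ I[1,2]^2, I[1,4], I[2,4], I[3,3], I[4,4]. HN layers by μ_θ (6 steps, strictly decreasing):
  μ^(1)=3; μ^(2)=1; μ^(3)=-1/4; μ^(4)=-2/3; μ^(5)=-1; μ^(6)=-4

((0, 2, 0, 0); (2, 0, 0, 0); (1, 1, 1, 1); (0, 1, 1, 1); (0, 0, 1, 0); (0, 0, 0, 1))


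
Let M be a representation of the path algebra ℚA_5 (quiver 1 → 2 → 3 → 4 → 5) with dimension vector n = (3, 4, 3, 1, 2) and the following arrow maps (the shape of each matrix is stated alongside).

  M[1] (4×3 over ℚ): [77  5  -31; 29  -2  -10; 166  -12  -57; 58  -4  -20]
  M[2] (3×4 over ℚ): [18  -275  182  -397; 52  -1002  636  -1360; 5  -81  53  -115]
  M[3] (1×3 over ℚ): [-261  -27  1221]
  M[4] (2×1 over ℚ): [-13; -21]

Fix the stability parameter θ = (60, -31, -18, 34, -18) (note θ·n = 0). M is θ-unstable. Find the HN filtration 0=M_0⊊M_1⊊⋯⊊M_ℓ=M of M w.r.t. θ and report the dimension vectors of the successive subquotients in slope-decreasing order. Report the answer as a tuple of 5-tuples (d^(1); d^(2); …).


Barcode: M ≅ I[1,2], I[1,3], I[1,5], I[2,3], I[5,5]. HN layers by μ_θ (5 steps, strictly decreasing):
  μ^(1)=29/2; μ^(2)=8; μ^(3)=11/3; μ^(4)=-18; μ^(5)=-31

((1, 1, 0, 0, 0); (0, 0, 0, 1, 1); (2, 2, 2, 0, 0); (0, 0, 1, 0, 1); (0, 1, 0, 0, 0))


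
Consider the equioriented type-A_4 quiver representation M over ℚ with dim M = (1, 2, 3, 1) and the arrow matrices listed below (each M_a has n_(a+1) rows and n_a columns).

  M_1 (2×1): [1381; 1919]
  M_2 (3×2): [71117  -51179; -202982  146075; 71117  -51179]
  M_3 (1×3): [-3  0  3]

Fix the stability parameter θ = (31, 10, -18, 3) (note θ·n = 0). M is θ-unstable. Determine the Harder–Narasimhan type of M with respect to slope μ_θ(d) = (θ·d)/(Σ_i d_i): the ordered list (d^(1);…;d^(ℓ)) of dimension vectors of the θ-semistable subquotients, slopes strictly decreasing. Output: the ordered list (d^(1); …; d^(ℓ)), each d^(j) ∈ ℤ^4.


Via rank(M_{q-1}∘⋯∘M_p): M ≅ I[1,3], I[2,3], I[3,4].
μ_θ-semistable layers: μ^(1)=23/3; μ^(2)=3; μ^(3)=-4; μ^(4)=-18

((1, 1, 1, 0); (0, 0, 0, 1); (0, 1, 1, 0); (0, 0, 1, 0))


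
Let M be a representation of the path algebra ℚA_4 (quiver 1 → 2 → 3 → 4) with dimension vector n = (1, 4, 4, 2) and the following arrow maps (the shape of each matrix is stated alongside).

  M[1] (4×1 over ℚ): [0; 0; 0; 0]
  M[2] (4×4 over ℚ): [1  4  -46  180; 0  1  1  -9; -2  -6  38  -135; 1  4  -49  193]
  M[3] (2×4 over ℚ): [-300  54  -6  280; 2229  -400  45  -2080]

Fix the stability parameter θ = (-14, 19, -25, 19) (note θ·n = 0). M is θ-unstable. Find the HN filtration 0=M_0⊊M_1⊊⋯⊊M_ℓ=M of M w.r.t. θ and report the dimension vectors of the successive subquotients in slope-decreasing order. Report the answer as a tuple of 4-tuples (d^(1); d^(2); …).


Barcode: M ≅ I[1,1], I[2,3]^2, I[2,4]^2. HN layers by μ_θ (3 steps, strictly decreasing):
  μ^(1)=19; μ^(2)=-3; μ^(3)=-14

((0, 0, 0, 2); (0, 4, 4, 0); (1, 0, 0, 0))
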